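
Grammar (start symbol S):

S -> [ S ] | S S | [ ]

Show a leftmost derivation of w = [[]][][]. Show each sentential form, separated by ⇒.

S ⇒ SS ⇒ SSS ⇒ [S]SS ⇒ [[]]SS ⇒ [[]][]S ⇒ [[]][][]

S ⇒ SS   [S -> S S]
SS ⇒ SSS   [S -> S S]
SSS ⇒ [S]SS   [S -> [ S ]]
[S]SS ⇒ [[]]SS   [S -> [ ]]
[[]]SS ⇒ [[]][]S   [S -> [ ]]
[[]][]S ⇒ [[]][][]   [S -> [ ]]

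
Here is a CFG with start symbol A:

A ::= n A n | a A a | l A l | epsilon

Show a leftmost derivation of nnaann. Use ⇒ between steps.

A⇒nAn⇒nnAnn⇒nnaAann⇒nnaann

A ⇒ nAn   [A ::= n A n]
nAn ⇒ nnAnn   [A ::= n A n]
nnAnn ⇒ nnaAann   [A ::= a A a]
nnaAann ⇒ nnaann   [A ::= epsilon]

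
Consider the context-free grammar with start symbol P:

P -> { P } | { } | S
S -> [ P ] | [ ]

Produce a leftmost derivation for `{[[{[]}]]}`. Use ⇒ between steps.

P ⇒ {P} ⇒ {S} ⇒ {[P]} ⇒ {[S]} ⇒ {[[P]]} ⇒ {[[{P}]]} ⇒ {[[{S}]]} ⇒ {[[{[]}]]}

P ⇒ {P}   [P -> { P }]
{P} ⇒ {S}   [P -> S]
{S} ⇒ {[P]}   [S -> [ P ]]
{[P]} ⇒ {[S]}   [P -> S]
{[S]} ⇒ {[[P]]}   [S -> [ P ]]
{[[P]]} ⇒ {[[{P}]]}   [P -> { P }]
{[[{P}]]} ⇒ {[[{S}]]}   [P -> S]
{[[{S}]]} ⇒ {[[{[]}]]}   [S -> [ ]]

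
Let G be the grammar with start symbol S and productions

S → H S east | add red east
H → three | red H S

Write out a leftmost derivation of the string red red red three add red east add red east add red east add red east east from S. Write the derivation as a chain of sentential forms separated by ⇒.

S ⇒ H S east ⇒ red H S S east ⇒ red red H S S S east ⇒ red red red H S S S S east ⇒ red red red three S S S S east ⇒ red red red three add red east S S S east ⇒ red red red three add red east add red east S S east ⇒ red red red three add red east add red east add red east S east ⇒ red red red three add red east add red east add red east add red east east

S ⇒ H S east   [S → H S east]
H S east ⇒ red H S S east   [H → red H S]
red H S S east ⇒ red red H S S S east   [H → red H S]
red red H S S S east ⇒ red red red H S S S S east   [H → red H S]
red red red H S S S S east ⇒ red red red three S S S S east   [H → three]
red red red three S S S S east ⇒ red red red three add red east S S S east   [S → add red east]
red red red three add red east S S S east ⇒ red red red three add red east add red east S S east   [S → add red east]
red red red three add red east add red east S S east ⇒ red red red three add red east add red east add red east S east   [S → add red east]
red red red three add red east add red east add red east S east ⇒ red red red three add red east add red east add red east add red east east   [S → add red east]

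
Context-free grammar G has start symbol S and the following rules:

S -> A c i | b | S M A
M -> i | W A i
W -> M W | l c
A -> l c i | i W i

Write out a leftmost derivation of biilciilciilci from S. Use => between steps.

S => SMA   [S -> S M A]
SMA => bMA   [S -> b]
bMA => biA   [M -> i]
biA => biiWi   [A -> i W i]
biiWi => biiMWi   [W -> M W]
biiMWi => biiWAiWi   [M -> W A i]
biiWAiWi => biilcAiWi   [W -> l c]
biilcAiWi => biilciWiiWi   [A -> i W i]
biilciWiiWi => biilciMWiiWi   [W -> M W]
biilciMWiiWi => biilciiWiiWi   [M -> i]
biilciiWiiWi => biilciilciiWi   [W -> l c]
biilciilciiWi => biilciilciilci   [W -> l c]

S=>SMA=>bMA=>biA=>biiWi=>biiMWi=>biiWAiWi=>biilcAiWi=>biilciWiiWi=>biilciMWiiWi=>biilciiWiiWi=>biilciilciiWi=>biilciilciilci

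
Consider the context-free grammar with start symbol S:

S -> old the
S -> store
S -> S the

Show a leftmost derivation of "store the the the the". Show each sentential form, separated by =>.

S => S the   [S -> S the]
S the => S the the   [S -> S the]
S the the => S the the the   [S -> S the]
S the the the => S the the the the   [S -> S the]
S the the the the => store the the the the   [S -> store]

S => S the => S the the => S the the the => S the the the the => store the the the the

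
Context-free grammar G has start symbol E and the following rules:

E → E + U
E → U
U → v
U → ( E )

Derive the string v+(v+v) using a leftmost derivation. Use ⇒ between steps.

E⇒E+U⇒U+U⇒v+U⇒v+(E)⇒v+(E+U)⇒v+(U+U)⇒v+(v+U)⇒v+(v+v)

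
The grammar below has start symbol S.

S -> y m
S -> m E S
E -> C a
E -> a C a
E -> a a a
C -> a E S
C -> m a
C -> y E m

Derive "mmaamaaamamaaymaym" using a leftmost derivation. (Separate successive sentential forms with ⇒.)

S⇒mES⇒mCaS⇒mmaaS⇒mmaamES⇒mmaamaaaS⇒mmaamaaamES⇒mmaamaaamCaS⇒mmaamaaamaESaS⇒mmaamaaamaCaSaS⇒mmaamaaamamaaSaS⇒mmaamaaamamaaymaS⇒mmaamaaamamaaymaym

S ⇒ mES   [S -> m E S]
mES ⇒ mCaS   [E -> C a]
mCaS ⇒ mmaaS   [C -> m a]
mmaaS ⇒ mmaamES   [S -> m E S]
mmaamES ⇒ mmaamaaaS   [E -> a a a]
mmaamaaaS ⇒ mmaamaaamES   [S -> m E S]
mmaamaaamES ⇒ mmaamaaamCaS   [E -> C a]
mmaamaaamCaS ⇒ mmaamaaamaESaS   [C -> a E S]
mmaamaaamaESaS ⇒ mmaamaaamaCaSaS   [E -> C a]
mmaamaaamaCaSaS ⇒ mmaamaaamamaaSaS   [C -> m a]
mmaamaaamamaaSaS ⇒ mmaamaaamamaaymaS   [S -> y m]
mmaamaaamamaaymaS ⇒ mmaamaaamamaaymaym   [S -> y m]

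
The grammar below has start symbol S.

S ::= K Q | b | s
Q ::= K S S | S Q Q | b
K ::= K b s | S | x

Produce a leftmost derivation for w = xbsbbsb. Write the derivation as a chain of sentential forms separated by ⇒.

S ⇒ KQ   [S ::= K Q]
KQ ⇒ KbsQ   [K ::= K b s]
KbsQ ⇒ SbsQ   [K ::= S]
SbsQ ⇒ KQbsQ   [S ::= K Q]
KQbsQ ⇒ KbsQbsQ   [K ::= K b s]
KbsQbsQ ⇒ xbsQbsQ   [K ::= x]
xbsQbsQ ⇒ xbsbbsQ   [Q ::= b]
xbsbbsQ ⇒ xbsbbsb   [Q ::= b]

S ⇒ KQ ⇒ KbsQ ⇒ SbsQ ⇒ KQbsQ ⇒ KbsQbsQ ⇒ xbsQbsQ ⇒ xbsbbsQ ⇒ xbsbbsb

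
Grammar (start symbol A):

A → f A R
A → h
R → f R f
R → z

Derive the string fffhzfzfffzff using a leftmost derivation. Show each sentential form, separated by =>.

A => fAR => ffARR => fffARRR => fffhRRR => fffhzRR => fffhzfRfR => fffhzfzfR => fffhzfzffRf => fffhzfzfffRff => fffhzfzfffzff

A => fAR   [A → f A R]
fAR => ffARR   [A → f A R]
ffARR => fffARRR   [A → f A R]
fffARRR => fffhRRR   [A → h]
fffhRRR => fffhzRR   [R → z]
fffhzRR => fffhzfRfR   [R → f R f]
fffhzfRfR => fffhzfzfR   [R → z]
fffhzfzfR => fffhzfzffRf   [R → f R f]
fffhzfzffRf => fffhzfzfffRff   [R → f R f]
fffhzfzfffRff => fffhzfzfffzff   [R → z]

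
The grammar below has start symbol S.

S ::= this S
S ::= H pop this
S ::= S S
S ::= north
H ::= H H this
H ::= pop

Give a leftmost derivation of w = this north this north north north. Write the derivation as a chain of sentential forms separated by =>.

S => S S => S S S => this S S S => this S S S S => this north S S S => this north this S S S => this north this north S S => this north this north north S => this north this north north north

S => S S   [S ::= S S]
S S => S S S   [S ::= S S]
S S S => this S S S   [S ::= this S]
this S S S => this S S S S   [S ::= S S]
this S S S S => this north S S S   [S ::= north]
this north S S S => this north this S S S   [S ::= this S]
this north this S S S => this north this north S S   [S ::= north]
this north this north S S => this north this north north S   [S ::= north]
this north this north north S => this north this north north north   [S ::= north]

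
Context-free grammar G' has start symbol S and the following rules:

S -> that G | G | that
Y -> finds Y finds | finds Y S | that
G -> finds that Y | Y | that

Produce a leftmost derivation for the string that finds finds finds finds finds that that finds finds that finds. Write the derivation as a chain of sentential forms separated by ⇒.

S ⇒ that G   [S -> that G]
that G ⇒ that Y   [G -> Y]
that Y ⇒ that finds Y finds   [Y -> finds Y finds]
that finds Y finds ⇒ that finds finds Y S finds   [Y -> finds Y S]
that finds finds Y S finds ⇒ that finds finds finds Y finds S finds   [Y -> finds Y finds]
that finds finds finds Y finds S finds ⇒ that finds finds finds finds Y finds finds S finds   [Y -> finds Y finds]
that finds finds finds finds Y finds finds S finds ⇒ that finds finds finds finds finds Y S finds finds S finds   [Y -> finds Y S]
that finds finds finds finds finds Y S finds finds S finds ⇒ that finds finds finds finds finds that S finds finds S finds   [Y -> that]
that finds finds finds finds finds that S finds finds S finds ⇒ that finds finds finds finds finds that G finds finds S finds   [S -> G]
that finds finds finds finds finds that G finds finds S finds ⇒ that finds finds finds finds finds that Y finds finds S finds   [G -> Y]
that finds finds finds finds finds that Y finds finds S finds ⇒ that finds finds finds finds finds that that finds finds S finds   [Y -> that]
that finds finds finds finds finds that that finds finds S finds ⇒ that finds finds finds finds finds that that finds finds that finds   [S -> that]

S ⇒ that G ⇒ that Y ⇒ that finds Y finds ⇒ that finds finds Y S finds ⇒ that finds finds finds Y finds S finds ⇒ that finds finds finds finds Y finds finds S finds ⇒ that finds finds finds finds finds Y S finds finds S finds ⇒ that finds finds finds finds finds that S finds finds S finds ⇒ that finds finds finds finds finds that G finds finds S finds ⇒ that finds finds finds finds finds that Y finds finds S finds ⇒ that finds finds finds finds finds that that finds finds S finds ⇒ that finds finds finds finds finds that that finds finds that finds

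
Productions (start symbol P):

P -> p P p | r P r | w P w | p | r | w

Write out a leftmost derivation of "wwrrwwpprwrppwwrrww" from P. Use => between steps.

P => wPw   [P -> w P w]
wPw => wwPww   [P -> w P w]
wwPww => wwrPrww   [P -> r P r]
wwrPrww => wwrrPrrww   [P -> r P r]
wwrrPrrww => wwrrwPwrrww   [P -> w P w]
wwrrwPwrrww => wwrrwwPwwrrww   [P -> w P w]
wwrrwwPwwrrww => wwrrwwpPpwwrrww   [P -> p P p]
wwrrwwpPpwwrrww => wwrrwwppPppwwrrww   [P -> p P p]
wwrrwwppPppwwrrww => wwrrwwpprPrppwwrrww   [P -> r P r]
wwrrwwpprPrppwwrrww => wwrrwwpprwrppwwrrww   [P -> w]

P=>wPw=>wwPww=>wwrPrww=>wwrrPrrww=>wwrrwPwrrww=>wwrrwwPwwrrww=>wwrrwwpPpwwrrww=>wwrrwwppPppwwrrww=>wwrrwwpprPrppwwrrww=>wwrrwwpprwrppwwrrww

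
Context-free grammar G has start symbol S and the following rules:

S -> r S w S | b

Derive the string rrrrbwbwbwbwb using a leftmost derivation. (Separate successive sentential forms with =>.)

S => rSwS => rrSwSwS => rrrSwSwSwS => rrrrSwSwSwSwS => rrrrbwSwSwSwS => rrrrbwbwSwSwS => rrrrbwbwbwSwS => rrrrbwbwbwbwS => rrrrbwbwbwbwb

S => rSwS   [S -> r S w S]
rSwS => rrSwSwS   [S -> r S w S]
rrSwSwS => rrrSwSwSwS   [S -> r S w S]
rrrSwSwSwS => rrrrSwSwSwSwS   [S -> r S w S]
rrrrSwSwSwSwS => rrrrbwSwSwSwS   [S -> b]
rrrrbwSwSwSwS => rrrrbwbwSwSwS   [S -> b]
rrrrbwbwSwSwS => rrrrbwbwbwSwS   [S -> b]
rrrrbwbwbwSwS => rrrrbwbwbwbwS   [S -> b]
rrrrbwbwbwbwS => rrrrbwbwbwbwb   [S -> b]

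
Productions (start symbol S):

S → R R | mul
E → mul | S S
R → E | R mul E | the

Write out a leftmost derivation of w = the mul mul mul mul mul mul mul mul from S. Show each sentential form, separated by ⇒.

S ⇒ R R ⇒ R mul E R ⇒ the mul E R ⇒ the mul S S R ⇒ the mul mul S R ⇒ the mul mul mul R ⇒ the mul mul mul R mul E ⇒ the mul mul mul R mul E mul E ⇒ the mul mul mul E mul E mul E ⇒ the mul mul mul mul mul E mul E ⇒ the mul mul mul mul mul mul mul E ⇒ the mul mul mul mul mul mul mul mul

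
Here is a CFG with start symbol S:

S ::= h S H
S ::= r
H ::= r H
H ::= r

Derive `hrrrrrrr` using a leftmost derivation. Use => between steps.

S => hSH => hrH => hrrH => hrrrH => hrrrrH => hrrrrrH => hrrrrrrH => hrrrrrrr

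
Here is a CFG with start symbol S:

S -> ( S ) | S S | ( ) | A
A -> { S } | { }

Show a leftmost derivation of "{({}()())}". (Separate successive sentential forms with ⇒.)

S ⇒ A   [S -> A]
A ⇒ {S}   [A -> { S }]
{S} ⇒ {(S)}   [S -> ( S )]
{(S)} ⇒ {(SS)}   [S -> S S]
{(SS)} ⇒ {(AS)}   [S -> A]
{(AS)} ⇒ {({}S)}   [A -> { }]
{({}S)} ⇒ {({}SS)}   [S -> S S]
{({}SS)} ⇒ {({}()S)}   [S -> ( )]
{({}()S)} ⇒ {({}()())}   [S -> ( )]

S ⇒ A ⇒ {S} ⇒ {(S)} ⇒ {(SS)} ⇒ {(AS)} ⇒ {({}S)} ⇒ {({}SS)} ⇒ {({}()S)} ⇒ {({}()())}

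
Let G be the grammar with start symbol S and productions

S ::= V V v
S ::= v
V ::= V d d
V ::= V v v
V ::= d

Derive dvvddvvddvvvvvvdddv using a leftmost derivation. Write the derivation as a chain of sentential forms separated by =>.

S => VVv => VvvVv => VvvvvVv => VvvvvvvVv => VddvvvvvvVv => VvvddvvvvvvVv => VddvvddvvvvvvVv => VvvddvvddvvvvvvVv => dvvddvvddvvvvvvVv => dvvddvvddvvvvvvVddv => dvvddvvddvvvvvvdddv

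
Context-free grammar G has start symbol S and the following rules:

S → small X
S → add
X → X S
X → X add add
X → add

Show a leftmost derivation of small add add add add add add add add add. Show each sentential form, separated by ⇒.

S ⇒ small X   [S → small X]
small X ⇒ small X add add   [X → X add add]
small X add add ⇒ small X add add add add   [X → X add add]
small X add add add add ⇒ small X S add add add add   [X → X S]
small X S add add add add ⇒ small X S S add add add add   [X → X S]
small X S S add add add add ⇒ small X add add S S add add add add   [X → X add add]
small X add add S S add add add add ⇒ small add add add S S add add add add   [X → add]
small add add add S S add add add add ⇒ small add add add add S add add add add   [S → add]
small add add add add S add add add add ⇒ small add add add add add add add add add   [S → add]

S ⇒ small X ⇒ small X add add ⇒ small X add add add add ⇒ small X S add add add add ⇒ small X S S add add add add ⇒ small X add add S S add add add add ⇒ small add add add S S add add add add ⇒ small add add add add S add add add add ⇒ small add add add add add add add add add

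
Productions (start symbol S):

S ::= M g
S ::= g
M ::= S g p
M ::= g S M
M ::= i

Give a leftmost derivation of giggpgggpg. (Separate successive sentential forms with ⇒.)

S ⇒ Mg   [S ::= M g]
Mg ⇒ gSMg   [M ::= g S M]
gSMg ⇒ gMgMg   [S ::= M g]
gMgMg ⇒ gSgpgMg   [M ::= S g p]
gSgpgMg ⇒ gMggpgMg   [S ::= M g]
gMggpgMg ⇒ giggpgMg   [M ::= i]
giggpgMg ⇒ giggpgSgpg   [M ::= S g p]
giggpgSgpg ⇒ giggpgggpg   [S ::= g]

S ⇒ Mg ⇒ gSMg ⇒ gMgMg ⇒ gSgpgMg ⇒ gMggpgMg ⇒ giggpgMg ⇒ giggpgSgpg ⇒ giggpgggpg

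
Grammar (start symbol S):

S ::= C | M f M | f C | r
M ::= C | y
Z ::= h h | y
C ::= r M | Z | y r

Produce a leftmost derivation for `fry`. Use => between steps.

S => fC => frM => frC => frZ => fry

S => fC   [S ::= f C]
fC => frM   [C ::= r M]
frM => frC   [M ::= C]
frC => frZ   [C ::= Z]
frZ => fry   [Z ::= y]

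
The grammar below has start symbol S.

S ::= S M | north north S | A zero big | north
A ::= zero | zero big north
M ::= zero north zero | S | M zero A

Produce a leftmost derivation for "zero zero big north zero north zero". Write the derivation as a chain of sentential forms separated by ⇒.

S ⇒ S M ⇒ A zero big M ⇒ zero zero big M ⇒ zero zero big S ⇒ zero zero big S M ⇒ zero zero big north M ⇒ zero zero big north zero north zero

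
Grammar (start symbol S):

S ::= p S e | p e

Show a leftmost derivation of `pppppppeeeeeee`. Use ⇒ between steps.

S ⇒ pSe ⇒ ppSee ⇒ pppSeee ⇒ ppppSeeee ⇒ pppppSeeeee ⇒ ppppppSeeeeee ⇒ pppppppeeeeeee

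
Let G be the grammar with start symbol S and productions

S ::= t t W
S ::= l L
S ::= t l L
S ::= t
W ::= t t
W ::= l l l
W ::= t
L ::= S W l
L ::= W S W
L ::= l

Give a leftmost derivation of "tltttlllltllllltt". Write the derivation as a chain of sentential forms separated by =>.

S => tlL   [S ::= t l L]
tlL => tlWSW   [L ::= W S W]
tlWSW => tlttSW   [W ::= t t]
tlttSW => tltttlLW   [S ::= t l L]
tltttlLW => tltttlWSWW   [L ::= W S W]
tltttlWSWW => tltttllllSWW   [W ::= l l l]
tltttllllSWW => tltttlllltlLWW   [S ::= t l L]
tltttlllltlLWW => tltttlllltllWW   [L ::= l]
tltttlllltllWW => tltttlllltlllllW   [W ::= l l l]
tltttlllltlllllW => tltttlllltllllltt   [W ::= t t]

S => tlL => tlWSW => tlttSW => tltttlLW => tltttlWSWW => tltttllllSWW => tltttlllltlLWW => tltttlllltllWW => tltttlllltlllllW => tltttlllltllllltt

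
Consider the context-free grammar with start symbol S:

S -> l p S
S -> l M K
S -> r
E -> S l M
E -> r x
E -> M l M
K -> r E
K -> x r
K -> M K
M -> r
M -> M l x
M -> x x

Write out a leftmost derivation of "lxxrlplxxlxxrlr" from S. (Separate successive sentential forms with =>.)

S=>lMK=>lxxK=>lxxrE=>lxxrSlM=>lxxrlpSlM=>lxxrlplMKlM=>lxxrlplMlxKlM=>lxxrlplxxlxKlM=>lxxrlplxxlxxrlM=>lxxrlplxxlxxrlr

S => lMK   [S -> l M K]
lMK => lxxK   [M -> x x]
lxxK => lxxrE   [K -> r E]
lxxrE => lxxrSlM   [E -> S l M]
lxxrSlM => lxxrlpSlM   [S -> l p S]
lxxrlpSlM => lxxrlplMKlM   [S -> l M K]
lxxrlplMKlM => lxxrlplMlxKlM   [M -> M l x]
lxxrlplMlxKlM => lxxrlplxxlxKlM   [M -> x x]
lxxrlplxxlxKlM => lxxrlplxxlxxrlM   [K -> x r]
lxxrlplxxlxxrlM => lxxrlplxxlxxrlr   [M -> r]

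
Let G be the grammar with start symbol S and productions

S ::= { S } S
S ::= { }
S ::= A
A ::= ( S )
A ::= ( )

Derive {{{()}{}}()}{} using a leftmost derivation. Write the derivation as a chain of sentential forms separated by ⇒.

S ⇒ {S}S   [S ::= { S } S]
{S}S ⇒ {{S}S}S   [S ::= { S } S]
{{S}S}S ⇒ {{{S}S}S}S   [S ::= { S } S]
{{{S}S}S}S ⇒ {{{A}S}S}S   [S ::= A]
{{{A}S}S}S ⇒ {{{()}S}S}S   [A ::= ( )]
{{{()}S}S}S ⇒ {{{()}{}}S}S   [S ::= { }]
{{{()}{}}S}S ⇒ {{{()}{}}A}S   [S ::= A]
{{{()}{}}A}S ⇒ {{{()}{}}()}S   [A ::= ( )]
{{{()}{}}()}S ⇒ {{{()}{}}()}{}   [S ::= { }]

S⇒{S}S⇒{{S}S}S⇒{{{S}S}S}S⇒{{{A}S}S}S⇒{{{()}S}S}S⇒{{{()}{}}S}S⇒{{{()}{}}A}S⇒{{{()}{}}()}S⇒{{{()}{}}()}{}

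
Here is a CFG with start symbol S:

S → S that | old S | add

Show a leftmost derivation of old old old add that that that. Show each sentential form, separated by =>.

S => S that => S that that => S that that that => old S that that that => old old S that that that => old old old S that that that => old old old add that that that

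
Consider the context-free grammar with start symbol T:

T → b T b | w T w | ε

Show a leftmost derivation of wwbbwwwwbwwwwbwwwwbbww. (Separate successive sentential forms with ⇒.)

T⇒wTw⇒wwTww⇒wwbTbww⇒wwbbTbbww⇒wwbbwTwbbww⇒wwbbwwTwwbbww⇒wwbbwwwTwwwbbww⇒wwbbwwwwTwwwwbbww⇒wwbbwwwwbTbwwwwbbww⇒wwbbwwwwbwTwbwwwwbbww⇒wwbbwwwwbwwTwwbwwwwbbww⇒wwbbwwwwbwwwwbwwwwbbww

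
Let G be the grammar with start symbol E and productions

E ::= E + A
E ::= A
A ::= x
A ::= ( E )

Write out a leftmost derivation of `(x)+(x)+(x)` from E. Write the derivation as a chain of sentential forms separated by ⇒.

E ⇒ E+A   [E ::= E + A]
E+A ⇒ E+A+A   [E ::= E + A]
E+A+A ⇒ A+A+A   [E ::= A]
A+A+A ⇒ (E)+A+A   [A ::= ( E )]
(E)+A+A ⇒ (A)+A+A   [E ::= A]
(A)+A+A ⇒ (x)+A+A   [A ::= x]
(x)+A+A ⇒ (x)+(E)+A   [A ::= ( E )]
(x)+(E)+A ⇒ (x)+(A)+A   [E ::= A]
(x)+(A)+A ⇒ (x)+(x)+A   [A ::= x]
(x)+(x)+A ⇒ (x)+(x)+(E)   [A ::= ( E )]
(x)+(x)+(E) ⇒ (x)+(x)+(A)   [E ::= A]
(x)+(x)+(A) ⇒ (x)+(x)+(x)   [A ::= x]

E ⇒ E+A ⇒ E+A+A ⇒ A+A+A ⇒ (E)+A+A ⇒ (A)+A+A ⇒ (x)+A+A ⇒ (x)+(E)+A ⇒ (x)+(A)+A ⇒ (x)+(x)+A ⇒ (x)+(x)+(E) ⇒ (x)+(x)+(A) ⇒ (x)+(x)+(x)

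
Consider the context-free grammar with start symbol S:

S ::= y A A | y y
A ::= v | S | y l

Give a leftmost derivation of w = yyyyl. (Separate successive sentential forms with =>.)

S => yAA => ySA => yyyA => yyyyl

S => yAA   [S ::= y A A]
yAA => ySA   [A ::= S]
ySA => yyyA   [S ::= y y]
yyyA => yyyyl   [A ::= y l]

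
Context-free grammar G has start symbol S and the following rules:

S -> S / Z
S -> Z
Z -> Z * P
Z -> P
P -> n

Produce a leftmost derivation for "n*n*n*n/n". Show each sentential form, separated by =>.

S=>S/Z=>Z/Z=>Z*P/Z=>Z*P*P/Z=>Z*P*P*P/Z=>P*P*P*P/Z=>n*P*P*P/Z=>n*n*P*P/Z=>n*n*n*P/Z=>n*n*n*n/Z=>n*n*n*n/P=>n*n*n*n/n

S => S/Z   [S -> S / Z]
S/Z => Z/Z   [S -> Z]
Z/Z => Z*P/Z   [Z -> Z * P]
Z*P/Z => Z*P*P/Z   [Z -> Z * P]
Z*P*P/Z => Z*P*P*P/Z   [Z -> Z * P]
Z*P*P*P/Z => P*P*P*P/Z   [Z -> P]
P*P*P*P/Z => n*P*P*P/Z   [P -> n]
n*P*P*P/Z => n*n*P*P/Z   [P -> n]
n*n*P*P/Z => n*n*n*P/Z   [P -> n]
n*n*n*P/Z => n*n*n*n/Z   [P -> n]
n*n*n*n/Z => n*n*n*n/P   [Z -> P]
n*n*n*n/P => n*n*n*n/n   [P -> n]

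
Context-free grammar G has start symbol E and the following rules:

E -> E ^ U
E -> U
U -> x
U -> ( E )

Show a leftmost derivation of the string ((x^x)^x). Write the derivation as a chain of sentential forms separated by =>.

E => U   [E -> U]
U => (E)   [U -> ( E )]
(E) => (E^U)   [E -> E ^ U]
(E^U) => (U^U)   [E -> U]
(U^U) => ((E)^U)   [U -> ( E )]
((E)^U) => ((E^U)^U)   [E -> E ^ U]
((E^U)^U) => ((U^U)^U)   [E -> U]
((U^U)^U) => ((x^U)^U)   [U -> x]
((x^U)^U) => ((x^x)^U)   [U -> x]
((x^x)^U) => ((x^x)^x)   [U -> x]

E=>U=>(E)=>(E^U)=>(U^U)=>((E)^U)=>((E^U)^U)=>((U^U)^U)=>((x^U)^U)=>((x^x)^U)=>((x^x)^x)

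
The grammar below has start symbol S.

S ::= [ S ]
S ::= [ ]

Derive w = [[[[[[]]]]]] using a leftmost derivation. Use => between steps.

S => [S]   [S ::= [ S ]]
[S] => [[S]]   [S ::= [ S ]]
[[S]] => [[[S]]]   [S ::= [ S ]]
[[[S]]] => [[[[S]]]]   [S ::= [ S ]]
[[[[S]]]] => [[[[[S]]]]]   [S ::= [ S ]]
[[[[[S]]]]] => [[[[[[]]]]]]   [S ::= [ ]]

S=>[S]=>[[S]]=>[[[S]]]=>[[[[S]]]]=>[[[[[S]]]]]=>[[[[[[]]]]]]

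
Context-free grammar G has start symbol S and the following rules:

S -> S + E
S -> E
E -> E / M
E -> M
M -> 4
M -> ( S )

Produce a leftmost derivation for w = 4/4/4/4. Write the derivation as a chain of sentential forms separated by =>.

S => E => E/M => E/M/M => E/M/M/M => M/M/M/M => 4/M/M/M => 4/4/M/M => 4/4/4/M => 4/4/4/4

S => E   [S -> E]
E => E/M   [E -> E / M]
E/M => E/M/M   [E -> E / M]
E/M/M => E/M/M/M   [E -> E / M]
E/M/M/M => M/M/M/M   [E -> M]
M/M/M/M => 4/M/M/M   [M -> 4]
4/M/M/M => 4/4/M/M   [M -> 4]
4/4/M/M => 4/4/4/M   [M -> 4]
4/4/4/M => 4/4/4/4   [M -> 4]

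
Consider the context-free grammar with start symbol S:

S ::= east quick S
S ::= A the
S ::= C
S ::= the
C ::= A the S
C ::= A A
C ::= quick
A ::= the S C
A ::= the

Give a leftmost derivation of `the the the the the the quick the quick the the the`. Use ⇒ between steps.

S ⇒ C ⇒ A A ⇒ the S C A ⇒ the A the C A ⇒ the the the C A ⇒ the the the A the S A ⇒ the the the the S C the S A ⇒ the the the the A the C the S A ⇒ the the the the the S C the C the S A ⇒ the the the the the the C the C the S A ⇒ the the the the the the quick the C the S A ⇒ the the the the the the quick the quick the S A ⇒ the the the the the the quick the quick the the A ⇒ the the the the the the quick the quick the the the

S ⇒ C   [S ::= C]
C ⇒ A A   [C ::= A A]
A A ⇒ the S C A   [A ::= the S C]
the S C A ⇒ the A the C A   [S ::= A the]
the A the C A ⇒ the the the C A   [A ::= the]
the the the C A ⇒ the the the A the S A   [C ::= A the S]
the the the A the S A ⇒ the the the the S C the S A   [A ::= the S C]
the the the the S C the S A ⇒ the the the the A the C the S A   [S ::= A the]
the the the the A the C the S A ⇒ the the the the the S C the C the S A   [A ::= the S C]
the the the the the S C the C the S A ⇒ the the the the the the C the C the S A   [S ::= the]
the the the the the the C the C the S A ⇒ the the the the the the quick the C the S A   [C ::= quick]
the the the the the the quick the C the S A ⇒ the the the the the the quick the quick the S A   [C ::= quick]
the the the the the the quick the quick the S A ⇒ the the the the the the quick the quick the the A   [S ::= the]
the the the the the the quick the quick the the A ⇒ the the the the the the quick the quick the the the   [A ::= the]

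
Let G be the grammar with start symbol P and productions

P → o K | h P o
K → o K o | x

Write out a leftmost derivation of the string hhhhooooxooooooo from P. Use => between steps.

P => hPo   [P → h P o]
hPo => hhPoo   [P → h P o]
hhPoo => hhhPooo   [P → h P o]
hhhPooo => hhhhPoooo   [P → h P o]
hhhhPoooo => hhhhoKoooo   [P → o K]
hhhhoKoooo => hhhhooKooooo   [K → o K o]
hhhhooKooooo => hhhhoooKoooooo   [K → o K o]
hhhhoooKoooooo => hhhhooooKooooooo   [K → o K o]
hhhhooooKooooooo => hhhhooooxooooooo   [K → x]

P => hPo => hhPoo => hhhPooo => hhhhPoooo => hhhhoKoooo => hhhhooKooooo => hhhhoooKoooooo => hhhhooooKooooooo => hhhhooooxooooooo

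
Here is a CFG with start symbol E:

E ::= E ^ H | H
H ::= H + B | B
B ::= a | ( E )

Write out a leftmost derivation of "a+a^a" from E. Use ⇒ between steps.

E⇒E^H⇒H^H⇒H+B^H⇒B+B^H⇒a+B^H⇒a+a^H⇒a+a^B⇒a+a^a

E ⇒ E^H   [E ::= E ^ H]
E^H ⇒ H^H   [E ::= H]
H^H ⇒ H+B^H   [H ::= H + B]
H+B^H ⇒ B+B^H   [H ::= B]
B+B^H ⇒ a+B^H   [B ::= a]
a+B^H ⇒ a+a^H   [B ::= a]
a+a^H ⇒ a+a^B   [H ::= B]
a+a^B ⇒ a+a^a   [B ::= a]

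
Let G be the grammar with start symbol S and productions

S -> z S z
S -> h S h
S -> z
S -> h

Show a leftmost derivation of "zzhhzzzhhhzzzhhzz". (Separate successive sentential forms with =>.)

S=>zSz=>zzSzz=>zzhShzz=>zzhhShhzz=>zzhhzSzhhzz=>zzhhzzSzzhhzz=>zzhhzzzSzzzhhzz=>zzhhzzzhShzzzhhzz=>zzhhzzzhhhzzzhhzz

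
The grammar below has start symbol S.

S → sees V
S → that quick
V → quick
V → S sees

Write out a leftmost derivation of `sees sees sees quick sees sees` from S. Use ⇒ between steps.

S ⇒ sees V ⇒ sees S sees ⇒ sees sees V sees ⇒ sees sees S sees sees ⇒ sees sees sees V sees sees ⇒ sees sees sees quick sees sees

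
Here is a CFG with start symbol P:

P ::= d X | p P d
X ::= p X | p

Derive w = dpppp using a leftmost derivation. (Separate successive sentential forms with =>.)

P=>dX=>dpX=>dppX=>dpppX=>dpppp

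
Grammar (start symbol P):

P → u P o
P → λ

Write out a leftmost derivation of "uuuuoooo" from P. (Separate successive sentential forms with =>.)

P => uPo   [P → u P o]
uPo => uuPoo   [P → u P o]
uuPoo => uuuPooo   [P → u P o]
uuuPooo => uuuuPoooo   [P → u P o]
uuuuPoooo => uuuuoooo   [P → λ]

P=>uPo=>uuPoo=>uuuPooo=>uuuuPoooo=>uuuuoooo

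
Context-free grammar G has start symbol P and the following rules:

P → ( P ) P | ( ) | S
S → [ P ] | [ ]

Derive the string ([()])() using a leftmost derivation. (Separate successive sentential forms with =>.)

P => (P)P   [P → ( P ) P]
(P)P => (S)P   [P → S]
(S)P => ([P])P   [S → [ P ]]
([P])P => ([()])P   [P → ( )]
([()])P => ([()])()   [P → ( )]

P => (P)P => (S)P => ([P])P => ([()])P => ([()])()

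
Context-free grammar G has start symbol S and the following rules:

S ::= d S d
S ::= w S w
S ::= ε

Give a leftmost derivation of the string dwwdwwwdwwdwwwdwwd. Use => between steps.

S => dSd => dwSwd => dwwSwwd => dwwdSdwwd => dwwdwSwdwwd => dwwdwwSwwdwwd => dwwdwwwSwwwdwwd => dwwdwwwdSdwwwdwwd => dwwdwwwdwSwdwwwdwwd => dwwdwwwdwwdwwwdwwd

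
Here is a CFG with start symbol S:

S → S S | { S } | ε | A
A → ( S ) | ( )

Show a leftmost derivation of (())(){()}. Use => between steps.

S => SS   [S → S S]
SS => AS   [S → A]
AS => (S)S   [A → ( S )]
(S)S => (A)S   [S → A]
(A)S => (())S   [A → ( )]
(())S => (())SS   [S → S S]
(())SS => (())AS   [S → A]
(())AS => (())(S)S   [A → ( S )]
(())(S)S => (())()S   [S → ε]
(())()S => (())(){S}   [S → { S }]
(())(){S} => (())(){A}   [S → A]
(())(){A} => (())(){()}   [A → ( )]

S => SS => AS => (S)S => (A)S => (())S => (())SS => (())AS => (())(S)S => (())()S => (())(){S} => (())(){A} => (())(){()}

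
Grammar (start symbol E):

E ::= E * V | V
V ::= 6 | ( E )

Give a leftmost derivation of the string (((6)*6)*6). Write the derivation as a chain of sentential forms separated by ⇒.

E ⇒ V   [E ::= V]
V ⇒ (E)   [V ::= ( E )]
(E) ⇒ (E*V)   [E ::= E * V]
(E*V) ⇒ (V*V)   [E ::= V]
(V*V) ⇒ ((E)*V)   [V ::= ( E )]
((E)*V) ⇒ ((E*V)*V)   [E ::= E * V]
((E*V)*V) ⇒ ((V*V)*V)   [E ::= V]
((V*V)*V) ⇒ (((E)*V)*V)   [V ::= ( E )]
(((E)*V)*V) ⇒ (((V)*V)*V)   [E ::= V]
(((V)*V)*V) ⇒ (((6)*V)*V)   [V ::= 6]
(((6)*V)*V) ⇒ (((6)*6)*V)   [V ::= 6]
(((6)*6)*V) ⇒ (((6)*6)*6)   [V ::= 6]

E⇒V⇒(E)⇒(E*V)⇒(V*V)⇒((E)*V)⇒((E*V)*V)⇒((V*V)*V)⇒(((E)*V)*V)⇒(((V)*V)*V)⇒(((6)*V)*V)⇒(((6)*6)*V)⇒(((6)*6)*6)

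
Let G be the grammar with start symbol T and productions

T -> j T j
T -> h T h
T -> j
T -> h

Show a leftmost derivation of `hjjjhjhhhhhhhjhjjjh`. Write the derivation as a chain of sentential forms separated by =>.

T => hTh   [T -> h T h]
hTh => hjTjh   [T -> j T j]
hjTjh => hjjTjjh   [T -> j T j]
hjjTjjh => hjjjTjjjh   [T -> j T j]
hjjjTjjjh => hjjjhThjjjh   [T -> h T h]
hjjjhThjjjh => hjjjhjTjhjjjh   [T -> j T j]
hjjjhjTjhjjjh => hjjjhjhThjhjjjh   [T -> h T h]
hjjjhjhThjhjjjh => hjjjhjhhThhjhjjjh   [T -> h T h]
hjjjhjhhThhjhjjjh => hjjjhjhhhThhhjhjjjh   [T -> h T h]
hjjjhjhhhThhhjhjjjh => hjjjhjhhhhhhhjhjjjh   [T -> h]

T => hTh => hjTjh => hjjTjjh => hjjjTjjjh => hjjjhThjjjh => hjjjhjTjhjjjh => hjjjhjhThjhjjjh => hjjjhjhhThhjhjjjh => hjjjhjhhhThhhjhjjjh => hjjjhjhhhhhhhjhjjjh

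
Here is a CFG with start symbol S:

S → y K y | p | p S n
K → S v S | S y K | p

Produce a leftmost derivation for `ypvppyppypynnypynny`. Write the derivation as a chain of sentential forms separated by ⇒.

S⇒yKy⇒ySvSy⇒ypvSy⇒ypvpSny⇒ypvppSnny⇒ypvppyKynny⇒ypvppySyKynny⇒ypvppypSnyKynny⇒ypvppyppSnnyKynny⇒ypvppyppyKynnyKynny⇒ypvppyppypynnyKynny⇒ypvppyppypynnypynny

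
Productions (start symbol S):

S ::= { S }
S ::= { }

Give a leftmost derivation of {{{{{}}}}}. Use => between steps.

S => {S} => {{S}} => {{{S}}} => {{{{S}}}} => {{{{{}}}}}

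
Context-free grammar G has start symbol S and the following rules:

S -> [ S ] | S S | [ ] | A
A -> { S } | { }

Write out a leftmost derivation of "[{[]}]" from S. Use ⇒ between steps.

S ⇒ [S]   [S -> [ S ]]
[S] ⇒ [A]   [S -> A]
[A] ⇒ [{S}]   [A -> { S }]
[{S}] ⇒ [{[]}]   [S -> [ ]]

S ⇒ [S] ⇒ [A] ⇒ [{S}] ⇒ [{[]}]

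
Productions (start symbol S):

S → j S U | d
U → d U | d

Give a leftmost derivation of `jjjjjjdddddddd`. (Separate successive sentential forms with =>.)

S => jSU   [S → j S U]
jSU => jjSUU   [S → j S U]
jjSUU => jjjSUUU   [S → j S U]
jjjSUUU => jjjjSUUUU   [S → j S U]
jjjjSUUUU => jjjjjSUUUUU   [S → j S U]
jjjjjSUUUUU => jjjjjjSUUUUUU   [S → j S U]
jjjjjjSUUUUUU => jjjjjjdUUUUUU   [S → d]
jjjjjjdUUUUUU => jjjjjjddUUUUUU   [U → d U]
jjjjjjddUUUUUU => jjjjjjdddUUUUU   [U → d]
jjjjjjdddUUUUU => jjjjjjddddUUUU   [U → d]
jjjjjjddddUUUU => jjjjjjdddddUUU   [U → d]
jjjjjjdddddUUU => jjjjjjddddddUU   [U → d]
jjjjjjddddddUU => jjjjjjdddddddU   [U → d]
jjjjjjdddddddU => jjjjjjdddddddd   [U → d]

S=>jSU=>jjSUU=>jjjSUUU=>jjjjSUUUU=>jjjjjSUUUUU=>jjjjjjSUUUUUU=>jjjjjjdUUUUUU=>jjjjjjddUUUUUU=>jjjjjjdddUUUUU=>jjjjjjddddUUUU=>jjjjjjdddddUUU=>jjjjjjddddddUU=>jjjjjjdddddddU=>jjjjjjdddddddd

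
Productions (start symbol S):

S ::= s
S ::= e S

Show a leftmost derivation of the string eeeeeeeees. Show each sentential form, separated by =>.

S => eS => eeS => eeeS => eeeeS => eeeeeS => eeeeeeS => eeeeeeeS => eeeeeeeeS => eeeeeeeeeS => eeeeeeeees

S => eS   [S ::= e S]
eS => eeS   [S ::= e S]
eeS => eeeS   [S ::= e S]
eeeS => eeeeS   [S ::= e S]
eeeeS => eeeeeS   [S ::= e S]
eeeeeS => eeeeeeS   [S ::= e S]
eeeeeeS => eeeeeeeS   [S ::= e S]
eeeeeeeS => eeeeeeeeS   [S ::= e S]
eeeeeeeeS => eeeeeeeeeS   [S ::= e S]
eeeeeeeeeS => eeeeeeeees   [S ::= s]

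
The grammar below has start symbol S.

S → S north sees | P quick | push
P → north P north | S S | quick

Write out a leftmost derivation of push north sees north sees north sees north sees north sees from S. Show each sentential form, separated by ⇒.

S ⇒ S north sees   [S → S north sees]
S north sees ⇒ S north sees north sees   [S → S north sees]
S north sees north sees ⇒ S north sees north sees north sees   [S → S north sees]
S north sees north sees north sees ⇒ S north sees north sees north sees north sees   [S → S north sees]
S north sees north sees north sees north sees ⇒ S north sees north sees north sees north sees north sees   [S → S north sees]
S north sees north sees north sees north sees north sees ⇒ push north sees north sees north sees north sees north sees   [S → push]

S ⇒ S north sees ⇒ S north sees north sees ⇒ S north sees north sees north sees ⇒ S north sees north sees north sees north sees ⇒ S north sees north sees north sees north sees north sees ⇒ push north sees north sees north sees north sees north sees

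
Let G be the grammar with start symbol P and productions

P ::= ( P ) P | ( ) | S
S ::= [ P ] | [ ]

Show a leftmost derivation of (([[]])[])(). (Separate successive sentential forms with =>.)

P => (P)P   [P ::= ( P ) P]
(P)P => ((P)P)P   [P ::= ( P ) P]
((P)P)P => ((S)P)P   [P ::= S]
((S)P)P => (([P])P)P   [S ::= [ P ]]
(([P])P)P => (([S])P)P   [P ::= S]
(([S])P)P => (([[]])P)P   [S ::= [ ]]
(([[]])P)P => (([[]])S)P   [P ::= S]
(([[]])S)P => (([[]])[])P   [S ::= [ ]]
(([[]])[])P => (([[]])[])()   [P ::= ( )]

P=>(P)P=>((P)P)P=>((S)P)P=>(([P])P)P=>(([S])P)P=>(([[]])P)P=>(([[]])S)P=>(([[]])[])P=>(([[]])[])()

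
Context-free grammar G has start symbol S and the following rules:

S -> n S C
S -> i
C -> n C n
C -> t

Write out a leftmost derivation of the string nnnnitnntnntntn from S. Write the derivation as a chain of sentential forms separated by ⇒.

S ⇒ nSC ⇒ nnSCC ⇒ nnnSCCC ⇒ nnnnSCCCC ⇒ nnnniCCCC ⇒ nnnnitCCC ⇒ nnnnitnCnCC ⇒ nnnnitnnCnnCC ⇒ nnnnitnntnnCC ⇒ nnnnitnntnntC ⇒ nnnnitnntnntnCn ⇒ nnnnitnntnntntn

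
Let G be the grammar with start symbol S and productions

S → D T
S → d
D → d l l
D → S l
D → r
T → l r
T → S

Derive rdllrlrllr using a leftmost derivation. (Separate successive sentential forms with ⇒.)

S ⇒ DT ⇒ rT ⇒ rS ⇒ rDT ⇒ rSlT ⇒ rDTlT ⇒ rdllTlT ⇒ rdllSlT ⇒ rdllDTlT ⇒ rdllrTlT ⇒ rdllrlrlT ⇒ rdllrlrllr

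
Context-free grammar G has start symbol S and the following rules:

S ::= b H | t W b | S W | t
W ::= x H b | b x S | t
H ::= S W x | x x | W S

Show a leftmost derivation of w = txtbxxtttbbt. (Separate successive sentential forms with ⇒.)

S⇒SW⇒tWbW⇒txHbbW⇒txWSbbW⇒txtSbbW⇒txtSWbbW⇒txtSWWbbW⇒txtSWWWbbW⇒txtbHWWWbbW⇒txtbxxWWWbbW⇒txtbxxtWWbbW⇒txtbxxttWbbW⇒txtbxxtttbbW⇒txtbxxtttbbt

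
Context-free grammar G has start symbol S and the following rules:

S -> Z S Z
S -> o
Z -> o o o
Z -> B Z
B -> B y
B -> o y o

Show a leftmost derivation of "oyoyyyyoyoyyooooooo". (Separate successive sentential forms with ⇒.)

S ⇒ ZSZ ⇒ BZSZ ⇒ ByZSZ ⇒ ByyZSZ ⇒ ByyyZSZ ⇒ ByyyyZSZ ⇒ oyoyyyyZSZ ⇒ oyoyyyyBZSZ ⇒ oyoyyyyByZSZ ⇒ oyoyyyyByyZSZ ⇒ oyoyyyyoyoyyZSZ ⇒ oyoyyyyoyoyyoooSZ ⇒ oyoyyyyoyoyyooooZ ⇒ oyoyyyyoyoyyooooooo

S ⇒ ZSZ   [S -> Z S Z]
ZSZ ⇒ BZSZ   [Z -> B Z]
BZSZ ⇒ ByZSZ   [B -> B y]
ByZSZ ⇒ ByyZSZ   [B -> B y]
ByyZSZ ⇒ ByyyZSZ   [B -> B y]
ByyyZSZ ⇒ ByyyyZSZ   [B -> B y]
ByyyyZSZ ⇒ oyoyyyyZSZ   [B -> o y o]
oyoyyyyZSZ ⇒ oyoyyyyBZSZ   [Z -> B Z]
oyoyyyyBZSZ ⇒ oyoyyyyByZSZ   [B -> B y]
oyoyyyyByZSZ ⇒ oyoyyyyByyZSZ   [B -> B y]
oyoyyyyByyZSZ ⇒ oyoyyyyoyoyyZSZ   [B -> o y o]
oyoyyyyoyoyyZSZ ⇒ oyoyyyyoyoyyoooSZ   [Z -> o o o]
oyoyyyyoyoyyoooSZ ⇒ oyoyyyyoyoyyooooZ   [S -> o]
oyoyyyyoyoyyooooZ ⇒ oyoyyyyoyoyyooooooo   [Z -> o o o]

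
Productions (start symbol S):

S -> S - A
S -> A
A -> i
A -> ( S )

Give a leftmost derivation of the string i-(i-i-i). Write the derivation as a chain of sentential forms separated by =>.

S => S-A   [S -> S - A]
S-A => A-A   [S -> A]
A-A => i-A   [A -> i]
i-A => i-(S)   [A -> ( S )]
i-(S) => i-(S-A)   [S -> S - A]
i-(S-A) => i-(S-A-A)   [S -> S - A]
i-(S-A-A) => i-(A-A-A)   [S -> A]
i-(A-A-A) => i-(i-A-A)   [A -> i]
i-(i-A-A) => i-(i-i-A)   [A -> i]
i-(i-i-A) => i-(i-i-i)   [A -> i]

S => S-A => A-A => i-A => i-(S) => i-(S-A) => i-(S-A-A) => i-(A-A-A) => i-(i-A-A) => i-(i-i-A) => i-(i-i-i)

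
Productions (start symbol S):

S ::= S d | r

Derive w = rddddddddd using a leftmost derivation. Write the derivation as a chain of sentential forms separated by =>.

S => Sd   [S ::= S d]
Sd => Sdd   [S ::= S d]
Sdd => Sddd   [S ::= S d]
Sddd => Sdddd   [S ::= S d]
Sdddd => Sddddd   [S ::= S d]
Sddddd => Sdddddd   [S ::= S d]
Sdddddd => Sddddddd   [S ::= S d]
Sddddddd => Sdddddddd   [S ::= S d]
Sdddddddd => Sddddddddd   [S ::= S d]
Sddddddddd => rddddddddd   [S ::= r]

S => Sd => Sdd => Sddd => Sdddd => Sddddd => Sdddddd => Sddddddd => Sdddddddd => Sddddddddd => rddddddddd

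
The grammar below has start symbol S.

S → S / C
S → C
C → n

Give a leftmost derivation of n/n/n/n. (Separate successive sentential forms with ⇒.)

S ⇒ S/C ⇒ S/C/C ⇒ S/C/C/C ⇒ C/C/C/C ⇒ n/C/C/C ⇒ n/n/C/C ⇒ n/n/n/C ⇒ n/n/n/n

S ⇒ S/C   [S → S / C]
S/C ⇒ S/C/C   [S → S / C]
S/C/C ⇒ S/C/C/C   [S → S / C]
S/C/C/C ⇒ C/C/C/C   [S → C]
C/C/C/C ⇒ n/C/C/C   [C → n]
n/C/C/C ⇒ n/n/C/C   [C → n]
n/n/C/C ⇒ n/n/n/C   [C → n]
n/n/n/C ⇒ n/n/n/n   [C → n]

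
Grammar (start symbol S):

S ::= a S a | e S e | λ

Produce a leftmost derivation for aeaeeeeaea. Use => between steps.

S => aSa   [S ::= a S a]
aSa => aeSea   [S ::= e S e]
aeSea => aeaSaea   [S ::= a S a]
aeaSaea => aeaeSeaea   [S ::= e S e]
aeaeSeaea => aeaeeSeeaea   [S ::= e S e]
aeaeeSeeaea => aeaeeeeaea   [S ::= λ]

S => aSa => aeSea => aeaSaea => aeaeSeaea => aeaeeSeeaea => aeaeeeeaea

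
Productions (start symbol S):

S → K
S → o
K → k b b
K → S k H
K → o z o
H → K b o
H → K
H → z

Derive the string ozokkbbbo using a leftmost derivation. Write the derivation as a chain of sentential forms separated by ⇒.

S⇒K⇒SkH⇒KkH⇒ozokH⇒ozokKbo⇒ozokkbbbo

S ⇒ K   [S → K]
K ⇒ SkH   [K → S k H]
SkH ⇒ KkH   [S → K]
KkH ⇒ ozokH   [K → o z o]
ozokH ⇒ ozokKbo   [H → K b o]
ozokKbo ⇒ ozokkbbbo   [K → k b b]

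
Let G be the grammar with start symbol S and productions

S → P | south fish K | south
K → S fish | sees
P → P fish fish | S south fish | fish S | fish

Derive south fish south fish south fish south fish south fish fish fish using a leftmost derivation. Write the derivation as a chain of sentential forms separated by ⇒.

S ⇒ south fish K   [S → south fish K]
south fish K ⇒ south fish S fish   [K → S fish]
south fish S fish ⇒ south fish south fish K fish   [S → south fish K]
south fish south fish K fish ⇒ south fish south fish S fish fish   [K → S fish]
south fish south fish S fish fish ⇒ south fish south fish P fish fish   [S → P]
south fish south fish P fish fish ⇒ south fish south fish S south fish fish fish   [P → S south fish]
south fish south fish S south fish fish fish ⇒ south fish south fish south fish K south fish fish fish   [S → south fish K]
south fish south fish south fish K south fish fish fish ⇒ south fish south fish south fish S fish south fish fish fish   [K → S fish]
south fish south fish south fish S fish south fish fish fish ⇒ south fish south fish south fish south fish south fish fish fish   [S → south]

S ⇒ south fish K ⇒ south fish S fish ⇒ south fish south fish K fish ⇒ south fish south fish S fish fish ⇒ south fish south fish P fish fish ⇒ south fish south fish S south fish fish fish ⇒ south fish south fish south fish K south fish fish fish ⇒ south fish south fish south fish S fish south fish fish fish ⇒ south fish south fish south fish south fish south fish fish fish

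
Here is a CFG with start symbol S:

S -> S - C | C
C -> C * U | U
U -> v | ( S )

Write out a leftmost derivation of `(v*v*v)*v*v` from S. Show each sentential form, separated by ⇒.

S ⇒ C ⇒ C*U ⇒ C*U*U ⇒ U*U*U ⇒ (S)*U*U ⇒ (C)*U*U ⇒ (C*U)*U*U ⇒ (C*U*U)*U*U ⇒ (U*U*U)*U*U ⇒ (v*U*U)*U*U ⇒ (v*v*U)*U*U ⇒ (v*v*v)*U*U ⇒ (v*v*v)*v*U ⇒ (v*v*v)*v*v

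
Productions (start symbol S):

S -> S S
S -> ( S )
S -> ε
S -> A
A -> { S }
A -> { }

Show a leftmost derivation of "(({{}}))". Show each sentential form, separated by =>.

S => (S) => ((S)) => ((A)) => (({S})) => (({A})) => (({{}}))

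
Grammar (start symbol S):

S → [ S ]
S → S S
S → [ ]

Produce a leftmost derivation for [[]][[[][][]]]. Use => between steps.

S => SS   [S → S S]
SS => [S]S   [S → [ S ]]
[S]S => [[]]S   [S → [ ]]
[[]]S => [[]][S]   [S → [ S ]]
[[]][S] => [[]][[S]]   [S → [ S ]]
[[]][[S]] => [[]][[SS]]   [S → S S]
[[]][[SS]] => [[]][[[]S]]   [S → [ ]]
[[]][[[]S]] => [[]][[[]SS]]   [S → S S]
[[]][[[]SS]] => [[]][[[][]S]]   [S → [ ]]
[[]][[[][]S]] => [[]][[[][][]]]   [S → [ ]]

S=>SS=>[S]S=>[[]]S=>[[]][S]=>[[]][[S]]=>[[]][[SS]]=>[[]][[[]S]]=>[[]][[[]SS]]=>[[]][[[][]S]]=>[[]][[[][][]]]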